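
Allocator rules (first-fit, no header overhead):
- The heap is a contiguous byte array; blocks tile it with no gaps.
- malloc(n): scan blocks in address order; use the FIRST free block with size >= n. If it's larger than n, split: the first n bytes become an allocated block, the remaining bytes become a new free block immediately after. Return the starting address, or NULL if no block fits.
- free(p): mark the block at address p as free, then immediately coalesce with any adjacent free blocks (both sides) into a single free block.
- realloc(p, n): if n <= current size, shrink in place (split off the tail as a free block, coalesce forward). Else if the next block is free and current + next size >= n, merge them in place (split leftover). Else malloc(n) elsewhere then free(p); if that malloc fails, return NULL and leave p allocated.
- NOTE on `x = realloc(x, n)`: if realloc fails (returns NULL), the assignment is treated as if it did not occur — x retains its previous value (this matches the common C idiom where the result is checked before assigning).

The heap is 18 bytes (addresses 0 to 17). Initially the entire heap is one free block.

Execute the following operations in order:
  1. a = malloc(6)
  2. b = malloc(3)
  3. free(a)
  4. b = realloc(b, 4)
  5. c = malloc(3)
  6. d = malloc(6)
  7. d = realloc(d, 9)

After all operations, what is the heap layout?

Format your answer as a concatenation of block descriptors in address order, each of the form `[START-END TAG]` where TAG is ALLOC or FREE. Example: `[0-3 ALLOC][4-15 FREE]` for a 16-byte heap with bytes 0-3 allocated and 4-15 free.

Answer: [0-2 ALLOC][3-5 FREE][6-9 ALLOC][10-15 ALLOC][16-17 FREE]

Derivation:
Op 1: a = malloc(6) -> a = 0; heap: [0-5 ALLOC][6-17 FREE]
Op 2: b = malloc(3) -> b = 6; heap: [0-5 ALLOC][6-8 ALLOC][9-17 FREE]
Op 3: free(a) -> (freed a); heap: [0-5 FREE][6-8 ALLOC][9-17 FREE]
Op 4: b = realloc(b, 4) -> b = 6; heap: [0-5 FREE][6-9 ALLOC][10-17 FREE]
Op 5: c = malloc(3) -> c = 0; heap: [0-2 ALLOC][3-5 FREE][6-9 ALLOC][10-17 FREE]
Op 6: d = malloc(6) -> d = 10; heap: [0-2 ALLOC][3-5 FREE][6-9 ALLOC][10-15 ALLOC][16-17 FREE]
Op 7: d = realloc(d, 9) -> NULL (d unchanged); heap: [0-2 ALLOC][3-5 FREE][6-9 ALLOC][10-15 ALLOC][16-17 FREE]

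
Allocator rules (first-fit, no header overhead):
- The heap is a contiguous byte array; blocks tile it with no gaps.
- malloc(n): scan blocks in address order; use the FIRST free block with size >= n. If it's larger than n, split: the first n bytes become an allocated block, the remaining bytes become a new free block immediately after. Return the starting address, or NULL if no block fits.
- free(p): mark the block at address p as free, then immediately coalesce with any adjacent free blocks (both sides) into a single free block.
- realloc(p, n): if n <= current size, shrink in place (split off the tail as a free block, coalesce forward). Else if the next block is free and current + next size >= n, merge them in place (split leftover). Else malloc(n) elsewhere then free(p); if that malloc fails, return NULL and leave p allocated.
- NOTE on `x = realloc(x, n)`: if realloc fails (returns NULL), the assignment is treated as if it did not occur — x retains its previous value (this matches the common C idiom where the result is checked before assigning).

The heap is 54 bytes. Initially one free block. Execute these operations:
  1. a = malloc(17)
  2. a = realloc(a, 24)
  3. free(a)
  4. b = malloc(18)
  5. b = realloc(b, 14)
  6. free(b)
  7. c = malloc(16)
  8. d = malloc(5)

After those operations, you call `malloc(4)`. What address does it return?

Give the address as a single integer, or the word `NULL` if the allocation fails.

Answer: 21

Derivation:
Op 1: a = malloc(17) -> a = 0; heap: [0-16 ALLOC][17-53 FREE]
Op 2: a = realloc(a, 24) -> a = 0; heap: [0-23 ALLOC][24-53 FREE]
Op 3: free(a) -> (freed a); heap: [0-53 FREE]
Op 4: b = malloc(18) -> b = 0; heap: [0-17 ALLOC][18-53 FREE]
Op 5: b = realloc(b, 14) -> b = 0; heap: [0-13 ALLOC][14-53 FREE]
Op 6: free(b) -> (freed b); heap: [0-53 FREE]
Op 7: c = malloc(16) -> c = 0; heap: [0-15 ALLOC][16-53 FREE]
Op 8: d = malloc(5) -> d = 16; heap: [0-15 ALLOC][16-20 ALLOC][21-53 FREE]
malloc(4): first-fit scan over [0-15 ALLOC][16-20 ALLOC][21-53 FREE] -> 21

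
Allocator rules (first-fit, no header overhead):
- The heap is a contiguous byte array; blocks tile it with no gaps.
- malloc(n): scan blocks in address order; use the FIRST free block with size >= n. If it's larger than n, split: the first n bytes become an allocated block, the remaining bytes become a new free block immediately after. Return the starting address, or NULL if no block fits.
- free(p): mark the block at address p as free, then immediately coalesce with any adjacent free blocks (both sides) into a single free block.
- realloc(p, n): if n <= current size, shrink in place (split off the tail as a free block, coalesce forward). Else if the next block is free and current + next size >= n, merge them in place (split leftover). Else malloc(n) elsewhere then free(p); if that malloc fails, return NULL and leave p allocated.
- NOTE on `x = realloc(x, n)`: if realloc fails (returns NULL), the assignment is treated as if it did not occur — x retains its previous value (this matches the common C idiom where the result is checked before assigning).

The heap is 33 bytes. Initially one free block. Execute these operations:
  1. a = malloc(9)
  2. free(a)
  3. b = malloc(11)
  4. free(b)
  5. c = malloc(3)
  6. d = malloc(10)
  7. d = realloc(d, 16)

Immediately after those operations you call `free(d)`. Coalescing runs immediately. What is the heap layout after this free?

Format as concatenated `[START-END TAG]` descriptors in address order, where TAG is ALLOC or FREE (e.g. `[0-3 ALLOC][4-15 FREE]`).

Answer: [0-2 ALLOC][3-32 FREE]

Derivation:
Op 1: a = malloc(9) -> a = 0; heap: [0-8 ALLOC][9-32 FREE]
Op 2: free(a) -> (freed a); heap: [0-32 FREE]
Op 3: b = malloc(11) -> b = 0; heap: [0-10 ALLOC][11-32 FREE]
Op 4: free(b) -> (freed b); heap: [0-32 FREE]
Op 5: c = malloc(3) -> c = 0; heap: [0-2 ALLOC][3-32 FREE]
Op 6: d = malloc(10) -> d = 3; heap: [0-2 ALLOC][3-12 ALLOC][13-32 FREE]
Op 7: d = realloc(d, 16) -> d = 3; heap: [0-2 ALLOC][3-18 ALLOC][19-32 FREE]
free(d): d = 3 -> block [3-18 ALLOC]; mark free, coalesce with adjacent free neighbors -> [0-2 ALLOC][3-32 FREE]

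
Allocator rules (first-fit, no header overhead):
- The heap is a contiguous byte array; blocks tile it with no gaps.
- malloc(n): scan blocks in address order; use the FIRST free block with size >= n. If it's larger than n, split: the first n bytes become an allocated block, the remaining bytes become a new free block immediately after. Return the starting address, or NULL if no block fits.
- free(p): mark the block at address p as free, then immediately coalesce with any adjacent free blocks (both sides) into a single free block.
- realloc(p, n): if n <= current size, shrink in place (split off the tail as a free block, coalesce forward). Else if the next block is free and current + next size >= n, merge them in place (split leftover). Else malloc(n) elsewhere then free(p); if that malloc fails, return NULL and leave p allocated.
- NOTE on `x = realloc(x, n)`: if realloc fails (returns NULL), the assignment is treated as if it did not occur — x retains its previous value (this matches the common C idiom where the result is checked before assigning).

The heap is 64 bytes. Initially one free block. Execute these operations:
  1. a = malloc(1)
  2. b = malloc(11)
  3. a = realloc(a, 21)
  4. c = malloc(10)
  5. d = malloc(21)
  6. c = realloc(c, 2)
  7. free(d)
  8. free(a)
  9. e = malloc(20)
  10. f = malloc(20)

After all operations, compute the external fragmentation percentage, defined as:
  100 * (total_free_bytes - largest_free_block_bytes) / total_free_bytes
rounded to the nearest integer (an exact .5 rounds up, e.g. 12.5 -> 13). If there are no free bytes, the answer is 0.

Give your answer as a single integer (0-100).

Op 1: a = malloc(1) -> a = 0; heap: [0-0 ALLOC][1-63 FREE]
Op 2: b = malloc(11) -> b = 1; heap: [0-0 ALLOC][1-11 ALLOC][12-63 FREE]
Op 3: a = realloc(a, 21) -> a = 12; heap: [0-0 FREE][1-11 ALLOC][12-32 ALLOC][33-63 FREE]
Op 4: c = malloc(10) -> c = 33; heap: [0-0 FREE][1-11 ALLOC][12-32 ALLOC][33-42 ALLOC][43-63 FREE]
Op 5: d = malloc(21) -> d = 43; heap: [0-0 FREE][1-11 ALLOC][12-32 ALLOC][33-42 ALLOC][43-63 ALLOC]
Op 6: c = realloc(c, 2) -> c = 33; heap: [0-0 FREE][1-11 ALLOC][12-32 ALLOC][33-34 ALLOC][35-42 FREE][43-63 ALLOC]
Op 7: free(d) -> (freed d); heap: [0-0 FREE][1-11 ALLOC][12-32 ALLOC][33-34 ALLOC][35-63 FREE]
Op 8: free(a) -> (freed a); heap: [0-0 FREE][1-11 ALLOC][12-32 FREE][33-34 ALLOC][35-63 FREE]
Op 9: e = malloc(20) -> e = 12; heap: [0-0 FREE][1-11 ALLOC][12-31 ALLOC][32-32 FREE][33-34 ALLOC][35-63 FREE]
Op 10: f = malloc(20) -> f = 35; heap: [0-0 FREE][1-11 ALLOC][12-31 ALLOC][32-32 FREE][33-34 ALLOC][35-54 ALLOC][55-63 FREE]
Free blocks: [1 1 9] total_free=11 largest=9 -> 100*(11-9)/11 = 200/11 ≈ 18.182 -> rounds to 18

Answer: 18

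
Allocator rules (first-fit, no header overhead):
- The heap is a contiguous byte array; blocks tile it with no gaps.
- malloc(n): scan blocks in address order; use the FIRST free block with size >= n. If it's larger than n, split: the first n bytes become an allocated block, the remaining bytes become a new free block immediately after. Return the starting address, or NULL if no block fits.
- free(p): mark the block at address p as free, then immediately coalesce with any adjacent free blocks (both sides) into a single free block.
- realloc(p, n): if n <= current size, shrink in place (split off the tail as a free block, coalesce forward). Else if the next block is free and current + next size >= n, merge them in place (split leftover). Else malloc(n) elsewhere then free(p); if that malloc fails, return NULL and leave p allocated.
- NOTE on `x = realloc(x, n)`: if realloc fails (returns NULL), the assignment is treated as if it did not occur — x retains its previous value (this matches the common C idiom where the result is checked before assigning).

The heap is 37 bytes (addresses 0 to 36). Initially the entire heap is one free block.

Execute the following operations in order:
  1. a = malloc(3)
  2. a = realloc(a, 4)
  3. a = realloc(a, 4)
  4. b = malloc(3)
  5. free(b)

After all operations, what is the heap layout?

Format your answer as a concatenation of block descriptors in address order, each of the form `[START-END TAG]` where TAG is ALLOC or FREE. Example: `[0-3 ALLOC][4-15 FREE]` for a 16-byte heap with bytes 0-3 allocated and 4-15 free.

Answer: [0-3 ALLOC][4-36 FREE]

Derivation:
Op 1: a = malloc(3) -> a = 0; heap: [0-2 ALLOC][3-36 FREE]
Op 2: a = realloc(a, 4) -> a = 0; heap: [0-3 ALLOC][4-36 FREE]
Op 3: a = realloc(a, 4) -> a = 0; heap: [0-3 ALLOC][4-36 FREE]
Op 4: b = malloc(3) -> b = 4; heap: [0-3 ALLOC][4-6 ALLOC][7-36 FREE]
Op 5: free(b) -> (freed b); heap: [0-3 ALLOC][4-36 FREE]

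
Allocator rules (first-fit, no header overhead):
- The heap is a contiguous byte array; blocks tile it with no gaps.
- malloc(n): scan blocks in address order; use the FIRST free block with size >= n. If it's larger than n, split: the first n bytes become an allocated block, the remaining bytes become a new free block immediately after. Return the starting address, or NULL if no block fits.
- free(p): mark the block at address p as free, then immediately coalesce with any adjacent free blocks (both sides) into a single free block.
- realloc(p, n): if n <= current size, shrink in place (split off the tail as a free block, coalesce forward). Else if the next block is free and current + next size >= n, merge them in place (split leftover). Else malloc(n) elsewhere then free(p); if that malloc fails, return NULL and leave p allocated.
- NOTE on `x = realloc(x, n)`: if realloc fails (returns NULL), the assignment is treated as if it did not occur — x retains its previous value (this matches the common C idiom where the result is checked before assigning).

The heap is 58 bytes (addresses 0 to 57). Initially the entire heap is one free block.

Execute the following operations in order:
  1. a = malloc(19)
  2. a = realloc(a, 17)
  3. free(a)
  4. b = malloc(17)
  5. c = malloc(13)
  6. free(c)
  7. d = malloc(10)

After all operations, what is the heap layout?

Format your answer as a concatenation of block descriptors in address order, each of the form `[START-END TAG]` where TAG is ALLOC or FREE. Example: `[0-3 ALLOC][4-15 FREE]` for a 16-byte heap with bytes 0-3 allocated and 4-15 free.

Answer: [0-16 ALLOC][17-26 ALLOC][27-57 FREE]

Derivation:
Op 1: a = malloc(19) -> a = 0; heap: [0-18 ALLOC][19-57 FREE]
Op 2: a = realloc(a, 17) -> a = 0; heap: [0-16 ALLOC][17-57 FREE]
Op 3: free(a) -> (freed a); heap: [0-57 FREE]
Op 4: b = malloc(17) -> b = 0; heap: [0-16 ALLOC][17-57 FREE]
Op 5: c = malloc(13) -> c = 17; heap: [0-16 ALLOC][17-29 ALLOC][30-57 FREE]
Op 6: free(c) -> (freed c); heap: [0-16 ALLOC][17-57 FREE]
Op 7: d = malloc(10) -> d = 17; heap: [0-16 ALLOC][17-26 ALLOC][27-57 FREE]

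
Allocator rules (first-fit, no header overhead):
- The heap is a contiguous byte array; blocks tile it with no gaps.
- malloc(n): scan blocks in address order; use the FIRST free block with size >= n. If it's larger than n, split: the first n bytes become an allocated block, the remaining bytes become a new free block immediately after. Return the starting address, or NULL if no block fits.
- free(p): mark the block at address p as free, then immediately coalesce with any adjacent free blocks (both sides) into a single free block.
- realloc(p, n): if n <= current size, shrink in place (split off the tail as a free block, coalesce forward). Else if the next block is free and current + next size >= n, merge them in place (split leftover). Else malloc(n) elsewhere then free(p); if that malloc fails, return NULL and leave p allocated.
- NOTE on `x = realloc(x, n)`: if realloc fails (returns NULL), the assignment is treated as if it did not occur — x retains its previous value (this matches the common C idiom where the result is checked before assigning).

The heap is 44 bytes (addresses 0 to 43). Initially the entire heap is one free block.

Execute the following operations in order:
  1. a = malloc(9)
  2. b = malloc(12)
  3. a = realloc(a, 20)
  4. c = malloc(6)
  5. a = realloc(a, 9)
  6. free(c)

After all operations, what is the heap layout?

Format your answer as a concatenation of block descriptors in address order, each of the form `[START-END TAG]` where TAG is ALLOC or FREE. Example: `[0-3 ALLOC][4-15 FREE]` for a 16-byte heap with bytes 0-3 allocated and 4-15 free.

Answer: [0-8 FREE][9-20 ALLOC][21-29 ALLOC][30-43 FREE]

Derivation:
Op 1: a = malloc(9) -> a = 0; heap: [0-8 ALLOC][9-43 FREE]
Op 2: b = malloc(12) -> b = 9; heap: [0-8 ALLOC][9-20 ALLOC][21-43 FREE]
Op 3: a = realloc(a, 20) -> a = 21; heap: [0-8 FREE][9-20 ALLOC][21-40 ALLOC][41-43 FREE]
Op 4: c = malloc(6) -> c = 0; heap: [0-5 ALLOC][6-8 FREE][9-20 ALLOC][21-40 ALLOC][41-43 FREE]
Op 5: a = realloc(a, 9) -> a = 21; heap: [0-5 ALLOC][6-8 FREE][9-20 ALLOC][21-29 ALLOC][30-43 FREE]
Op 6: free(c) -> (freed c); heap: [0-8 FREE][9-20 ALLOC][21-29 ALLOC][30-43 FREE]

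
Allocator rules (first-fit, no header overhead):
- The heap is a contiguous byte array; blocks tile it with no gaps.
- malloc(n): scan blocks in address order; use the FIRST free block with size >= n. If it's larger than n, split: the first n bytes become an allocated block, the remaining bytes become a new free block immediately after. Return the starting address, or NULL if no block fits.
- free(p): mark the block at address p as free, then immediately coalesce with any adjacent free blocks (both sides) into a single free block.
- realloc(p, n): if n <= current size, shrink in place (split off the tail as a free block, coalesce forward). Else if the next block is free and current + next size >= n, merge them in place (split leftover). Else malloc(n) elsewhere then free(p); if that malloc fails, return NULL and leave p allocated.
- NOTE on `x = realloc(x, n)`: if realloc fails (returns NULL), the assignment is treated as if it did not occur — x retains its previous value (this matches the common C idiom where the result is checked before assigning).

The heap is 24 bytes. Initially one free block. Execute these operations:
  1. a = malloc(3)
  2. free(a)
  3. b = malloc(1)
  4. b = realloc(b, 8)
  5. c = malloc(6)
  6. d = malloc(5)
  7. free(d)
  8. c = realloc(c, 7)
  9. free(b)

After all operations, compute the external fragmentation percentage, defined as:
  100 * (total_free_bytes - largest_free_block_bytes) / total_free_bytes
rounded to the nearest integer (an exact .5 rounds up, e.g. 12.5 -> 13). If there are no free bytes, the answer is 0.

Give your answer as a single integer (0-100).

Op 1: a = malloc(3) -> a = 0; heap: [0-2 ALLOC][3-23 FREE]
Op 2: free(a) -> (freed a); heap: [0-23 FREE]
Op 3: b = malloc(1) -> b = 0; heap: [0-0 ALLOC][1-23 FREE]
Op 4: b = realloc(b, 8) -> b = 0; heap: [0-7 ALLOC][8-23 FREE]
Op 5: c = malloc(6) -> c = 8; heap: [0-7 ALLOC][8-13 ALLOC][14-23 FREE]
Op 6: d = malloc(5) -> d = 14; heap: [0-7 ALLOC][8-13 ALLOC][14-18 ALLOC][19-23 FREE]
Op 7: free(d) -> (freed d); heap: [0-7 ALLOC][8-13 ALLOC][14-23 FREE]
Op 8: c = realloc(c, 7) -> c = 8; heap: [0-7 ALLOC][8-14 ALLOC][15-23 FREE]
Op 9: free(b) -> (freed b); heap: [0-7 FREE][8-14 ALLOC][15-23 FREE]
Free blocks: [8 9] total_free=17 largest=9 -> 100*(17-9)/17 = 800/17 ≈ 47.059 -> rounds to 47

Answer: 47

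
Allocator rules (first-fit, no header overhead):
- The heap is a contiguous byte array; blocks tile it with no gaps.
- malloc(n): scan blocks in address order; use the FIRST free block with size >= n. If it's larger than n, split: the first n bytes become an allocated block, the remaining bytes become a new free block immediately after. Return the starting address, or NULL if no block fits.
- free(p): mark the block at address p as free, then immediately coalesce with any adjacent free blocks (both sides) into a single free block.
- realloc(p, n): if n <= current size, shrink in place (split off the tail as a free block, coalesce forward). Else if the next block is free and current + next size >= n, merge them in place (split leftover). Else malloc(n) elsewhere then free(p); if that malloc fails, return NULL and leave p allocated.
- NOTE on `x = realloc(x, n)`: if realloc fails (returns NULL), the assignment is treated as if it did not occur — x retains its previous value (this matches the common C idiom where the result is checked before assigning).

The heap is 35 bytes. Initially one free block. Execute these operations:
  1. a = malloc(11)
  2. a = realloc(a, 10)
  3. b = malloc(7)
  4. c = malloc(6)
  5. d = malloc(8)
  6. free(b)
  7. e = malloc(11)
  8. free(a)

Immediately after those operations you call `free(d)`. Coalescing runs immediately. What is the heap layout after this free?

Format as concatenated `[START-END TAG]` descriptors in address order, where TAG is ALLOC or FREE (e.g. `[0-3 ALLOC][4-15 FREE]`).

Answer: [0-16 FREE][17-22 ALLOC][23-34 FREE]

Derivation:
Op 1: a = malloc(11) -> a = 0; heap: [0-10 ALLOC][11-34 FREE]
Op 2: a = realloc(a, 10) -> a = 0; heap: [0-9 ALLOC][10-34 FREE]
Op 3: b = malloc(7) -> b = 10; heap: [0-9 ALLOC][10-16 ALLOC][17-34 FREE]
Op 4: c = malloc(6) -> c = 17; heap: [0-9 ALLOC][10-16 ALLOC][17-22 ALLOC][23-34 FREE]
Op 5: d = malloc(8) -> d = 23; heap: [0-9 ALLOC][10-16 ALLOC][17-22 ALLOC][23-30 ALLOC][31-34 FREE]
Op 6: free(b) -> (freed b); heap: [0-9 ALLOC][10-16 FREE][17-22 ALLOC][23-30 ALLOC][31-34 FREE]
Op 7: e = malloc(11) -> e = NULL; heap: [0-9 ALLOC][10-16 FREE][17-22 ALLOC][23-30 ALLOC][31-34 FREE]
Op 8: free(a) -> (freed a); heap: [0-16 FREE][17-22 ALLOC][23-30 ALLOC][31-34 FREE]
free(d): d = 23 -> block [23-30 ALLOC]; mark free, coalesce with adjacent free neighbors -> [0-16 FREE][17-22 ALLOC][23-34 FREE]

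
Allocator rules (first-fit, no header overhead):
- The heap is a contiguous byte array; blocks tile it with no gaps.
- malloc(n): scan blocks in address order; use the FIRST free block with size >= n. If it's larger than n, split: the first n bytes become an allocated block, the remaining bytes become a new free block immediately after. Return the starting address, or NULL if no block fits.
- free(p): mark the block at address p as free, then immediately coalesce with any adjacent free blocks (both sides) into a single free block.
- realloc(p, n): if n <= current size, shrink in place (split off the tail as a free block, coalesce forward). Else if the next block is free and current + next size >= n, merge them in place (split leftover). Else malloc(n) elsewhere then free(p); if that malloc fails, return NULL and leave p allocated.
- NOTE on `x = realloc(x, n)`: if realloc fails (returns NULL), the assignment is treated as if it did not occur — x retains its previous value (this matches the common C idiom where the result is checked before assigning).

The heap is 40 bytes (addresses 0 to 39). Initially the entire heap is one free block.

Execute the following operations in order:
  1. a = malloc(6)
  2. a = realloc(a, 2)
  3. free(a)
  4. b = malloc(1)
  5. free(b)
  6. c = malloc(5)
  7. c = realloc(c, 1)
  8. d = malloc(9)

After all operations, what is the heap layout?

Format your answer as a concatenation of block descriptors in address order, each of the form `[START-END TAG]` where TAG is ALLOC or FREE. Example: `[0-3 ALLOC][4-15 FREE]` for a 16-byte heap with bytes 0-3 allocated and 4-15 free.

Op 1: a = malloc(6) -> a = 0; heap: [0-5 ALLOC][6-39 FREE]
Op 2: a = realloc(a, 2) -> a = 0; heap: [0-1 ALLOC][2-39 FREE]
Op 3: free(a) -> (freed a); heap: [0-39 FREE]
Op 4: b = malloc(1) -> b = 0; heap: [0-0 ALLOC][1-39 FREE]
Op 5: free(b) -> (freed b); heap: [0-39 FREE]
Op 6: c = malloc(5) -> c = 0; heap: [0-4 ALLOC][5-39 FREE]
Op 7: c = realloc(c, 1) -> c = 0; heap: [0-0 ALLOC][1-39 FREE]
Op 8: d = malloc(9) -> d = 1; heap: [0-0 ALLOC][1-9 ALLOC][10-39 FREE]

Answer: [0-0 ALLOC][1-9 ALLOC][10-39 FREE]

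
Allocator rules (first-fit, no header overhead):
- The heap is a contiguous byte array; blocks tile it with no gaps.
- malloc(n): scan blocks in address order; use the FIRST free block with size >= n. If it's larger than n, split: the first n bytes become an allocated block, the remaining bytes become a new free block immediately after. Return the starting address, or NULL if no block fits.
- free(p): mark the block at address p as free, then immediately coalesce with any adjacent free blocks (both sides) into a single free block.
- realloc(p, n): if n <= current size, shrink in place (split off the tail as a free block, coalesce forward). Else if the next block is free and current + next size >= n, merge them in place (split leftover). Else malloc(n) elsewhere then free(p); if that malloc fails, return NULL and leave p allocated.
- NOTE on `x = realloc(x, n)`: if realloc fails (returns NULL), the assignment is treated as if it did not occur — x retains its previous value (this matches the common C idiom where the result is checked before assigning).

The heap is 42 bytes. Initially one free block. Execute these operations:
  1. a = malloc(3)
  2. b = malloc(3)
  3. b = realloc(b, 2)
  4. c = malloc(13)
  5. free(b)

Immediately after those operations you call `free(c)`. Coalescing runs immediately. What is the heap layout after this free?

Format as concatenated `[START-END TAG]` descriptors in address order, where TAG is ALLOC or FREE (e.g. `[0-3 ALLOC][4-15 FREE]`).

Op 1: a = malloc(3) -> a = 0; heap: [0-2 ALLOC][3-41 FREE]
Op 2: b = malloc(3) -> b = 3; heap: [0-2 ALLOC][3-5 ALLOC][6-41 FREE]
Op 3: b = realloc(b, 2) -> b = 3; heap: [0-2 ALLOC][3-4 ALLOC][5-41 FREE]
Op 4: c = malloc(13) -> c = 5; heap: [0-2 ALLOC][3-4 ALLOC][5-17 ALLOC][18-41 FREE]
Op 5: free(b) -> (freed b); heap: [0-2 ALLOC][3-4 FREE][5-17 ALLOC][18-41 FREE]
free(c): c = 5 -> block [5-17 ALLOC]; mark free, coalesce with adjacent free neighbors -> [0-2 ALLOC][3-41 FREE]

Answer: [0-2 ALLOC][3-41 FREE]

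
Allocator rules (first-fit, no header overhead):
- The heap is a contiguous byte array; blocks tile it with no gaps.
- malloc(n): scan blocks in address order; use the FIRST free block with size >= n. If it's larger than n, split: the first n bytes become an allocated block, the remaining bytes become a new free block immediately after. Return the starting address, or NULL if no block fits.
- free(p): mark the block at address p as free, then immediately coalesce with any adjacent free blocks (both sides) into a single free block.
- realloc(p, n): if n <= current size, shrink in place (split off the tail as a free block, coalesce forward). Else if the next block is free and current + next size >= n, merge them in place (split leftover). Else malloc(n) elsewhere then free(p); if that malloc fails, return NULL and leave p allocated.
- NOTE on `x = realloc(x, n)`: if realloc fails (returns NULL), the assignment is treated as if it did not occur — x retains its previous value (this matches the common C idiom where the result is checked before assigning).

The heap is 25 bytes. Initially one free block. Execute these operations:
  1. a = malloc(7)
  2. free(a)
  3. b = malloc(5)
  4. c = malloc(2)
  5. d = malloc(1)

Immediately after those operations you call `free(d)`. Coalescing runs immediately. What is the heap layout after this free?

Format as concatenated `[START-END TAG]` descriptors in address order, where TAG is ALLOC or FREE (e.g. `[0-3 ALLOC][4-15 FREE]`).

Answer: [0-4 ALLOC][5-6 ALLOC][7-24 FREE]

Derivation:
Op 1: a = malloc(7) -> a = 0; heap: [0-6 ALLOC][7-24 FREE]
Op 2: free(a) -> (freed a); heap: [0-24 FREE]
Op 3: b = malloc(5) -> b = 0; heap: [0-4 ALLOC][5-24 FREE]
Op 4: c = malloc(2) -> c = 5; heap: [0-4 ALLOC][5-6 ALLOC][7-24 FREE]
Op 5: d = malloc(1) -> d = 7; heap: [0-4 ALLOC][5-6 ALLOC][7-7 ALLOC][8-24 FREE]
free(d): d = 7 -> block [7-7 ALLOC]; mark free, coalesce with adjacent free neighbors -> [0-4 ALLOC][5-6 ALLOC][7-24 FREE]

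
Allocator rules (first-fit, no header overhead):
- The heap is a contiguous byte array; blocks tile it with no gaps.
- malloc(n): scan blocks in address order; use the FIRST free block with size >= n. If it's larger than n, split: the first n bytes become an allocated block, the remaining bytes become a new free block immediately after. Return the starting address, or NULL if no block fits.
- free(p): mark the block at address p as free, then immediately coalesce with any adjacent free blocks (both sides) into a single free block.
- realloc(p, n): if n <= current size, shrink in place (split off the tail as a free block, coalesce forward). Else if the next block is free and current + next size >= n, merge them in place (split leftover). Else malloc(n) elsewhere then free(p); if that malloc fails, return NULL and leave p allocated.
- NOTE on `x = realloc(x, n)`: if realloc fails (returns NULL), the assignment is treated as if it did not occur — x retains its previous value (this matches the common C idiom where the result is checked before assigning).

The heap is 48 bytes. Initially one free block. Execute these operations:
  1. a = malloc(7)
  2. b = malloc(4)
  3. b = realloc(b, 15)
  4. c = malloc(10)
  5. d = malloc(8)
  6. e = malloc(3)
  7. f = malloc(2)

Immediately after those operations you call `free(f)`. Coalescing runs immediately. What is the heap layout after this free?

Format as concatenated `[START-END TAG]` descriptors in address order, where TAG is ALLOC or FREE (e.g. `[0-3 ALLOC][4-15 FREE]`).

Answer: [0-6 ALLOC][7-21 ALLOC][22-31 ALLOC][32-39 ALLOC][40-42 ALLOC][43-47 FREE]

Derivation:
Op 1: a = malloc(7) -> a = 0; heap: [0-6 ALLOC][7-47 FREE]
Op 2: b = malloc(4) -> b = 7; heap: [0-6 ALLOC][7-10 ALLOC][11-47 FREE]
Op 3: b = realloc(b, 15) -> b = 7; heap: [0-6 ALLOC][7-21 ALLOC][22-47 FREE]
Op 4: c = malloc(10) -> c = 22; heap: [0-6 ALLOC][7-21 ALLOC][22-31 ALLOC][32-47 FREE]
Op 5: d = malloc(8) -> d = 32; heap: [0-6 ALLOC][7-21 ALLOC][22-31 ALLOC][32-39 ALLOC][40-47 FREE]
Op 6: e = malloc(3) -> e = 40; heap: [0-6 ALLOC][7-21 ALLOC][22-31 ALLOC][32-39 ALLOC][40-42 ALLOC][43-47 FREE]
Op 7: f = malloc(2) -> f = 43; heap: [0-6 ALLOC][7-21 ALLOC][22-31 ALLOC][32-39 ALLOC][40-42 ALLOC][43-44 ALLOC][45-47 FREE]
free(f): f = 43 -> block [43-44 ALLOC]; mark free, coalesce with adjacent free neighbors -> [0-6 ALLOC][7-21 ALLOC][22-31 ALLOC][32-39 ALLOC][40-42 ALLOC][43-47 FREE]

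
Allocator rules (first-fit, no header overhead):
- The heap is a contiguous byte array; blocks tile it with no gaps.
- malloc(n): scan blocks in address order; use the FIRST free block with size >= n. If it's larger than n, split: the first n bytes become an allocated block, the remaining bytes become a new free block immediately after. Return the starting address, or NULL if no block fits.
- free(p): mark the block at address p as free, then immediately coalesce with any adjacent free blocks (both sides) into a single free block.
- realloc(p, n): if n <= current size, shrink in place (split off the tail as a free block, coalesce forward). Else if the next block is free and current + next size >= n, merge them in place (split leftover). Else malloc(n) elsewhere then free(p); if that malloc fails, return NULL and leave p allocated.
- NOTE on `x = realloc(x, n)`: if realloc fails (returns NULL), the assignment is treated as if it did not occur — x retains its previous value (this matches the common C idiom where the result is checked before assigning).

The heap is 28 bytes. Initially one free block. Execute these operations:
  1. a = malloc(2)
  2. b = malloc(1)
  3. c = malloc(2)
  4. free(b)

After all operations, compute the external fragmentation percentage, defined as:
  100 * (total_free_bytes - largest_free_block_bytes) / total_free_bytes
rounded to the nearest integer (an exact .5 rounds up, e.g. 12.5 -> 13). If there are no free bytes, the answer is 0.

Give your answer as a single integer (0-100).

Answer: 4

Derivation:
Op 1: a = malloc(2) -> a = 0; heap: [0-1 ALLOC][2-27 FREE]
Op 2: b = malloc(1) -> b = 2; heap: [0-1 ALLOC][2-2 ALLOC][3-27 FREE]
Op 3: c = malloc(2) -> c = 3; heap: [0-1 ALLOC][2-2 ALLOC][3-4 ALLOC][5-27 FREE]
Op 4: free(b) -> (freed b); heap: [0-1 ALLOC][2-2 FREE][3-4 ALLOC][5-27 FREE]
Free blocks: [1 23] total_free=24 largest=23 -> 100*(24-23)/24 = 100/24 ≈ 4.167 -> rounds to 4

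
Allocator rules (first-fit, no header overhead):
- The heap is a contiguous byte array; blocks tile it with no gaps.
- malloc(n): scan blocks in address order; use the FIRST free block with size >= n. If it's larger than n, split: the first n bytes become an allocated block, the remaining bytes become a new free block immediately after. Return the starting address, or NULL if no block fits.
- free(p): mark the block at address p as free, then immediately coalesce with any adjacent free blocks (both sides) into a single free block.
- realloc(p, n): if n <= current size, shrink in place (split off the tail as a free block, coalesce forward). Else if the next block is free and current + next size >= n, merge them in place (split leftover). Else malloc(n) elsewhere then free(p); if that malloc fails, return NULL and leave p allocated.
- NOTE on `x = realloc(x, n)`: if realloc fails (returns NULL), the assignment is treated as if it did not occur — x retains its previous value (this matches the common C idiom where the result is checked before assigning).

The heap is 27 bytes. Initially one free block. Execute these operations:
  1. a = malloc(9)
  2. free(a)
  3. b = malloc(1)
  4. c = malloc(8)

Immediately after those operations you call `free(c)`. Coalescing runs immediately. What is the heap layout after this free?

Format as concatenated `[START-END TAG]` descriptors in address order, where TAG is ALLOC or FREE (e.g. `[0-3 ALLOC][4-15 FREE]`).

Op 1: a = malloc(9) -> a = 0; heap: [0-8 ALLOC][9-26 FREE]
Op 2: free(a) -> (freed a); heap: [0-26 FREE]
Op 3: b = malloc(1) -> b = 0; heap: [0-0 ALLOC][1-26 FREE]
Op 4: c = malloc(8) -> c = 1; heap: [0-0 ALLOC][1-8 ALLOC][9-26 FREE]
free(c): c = 1 -> block [1-8 ALLOC]; mark free, coalesce with adjacent free neighbors -> [0-0 ALLOC][1-26 FREE]

Answer: [0-0 ALLOC][1-26 FREE]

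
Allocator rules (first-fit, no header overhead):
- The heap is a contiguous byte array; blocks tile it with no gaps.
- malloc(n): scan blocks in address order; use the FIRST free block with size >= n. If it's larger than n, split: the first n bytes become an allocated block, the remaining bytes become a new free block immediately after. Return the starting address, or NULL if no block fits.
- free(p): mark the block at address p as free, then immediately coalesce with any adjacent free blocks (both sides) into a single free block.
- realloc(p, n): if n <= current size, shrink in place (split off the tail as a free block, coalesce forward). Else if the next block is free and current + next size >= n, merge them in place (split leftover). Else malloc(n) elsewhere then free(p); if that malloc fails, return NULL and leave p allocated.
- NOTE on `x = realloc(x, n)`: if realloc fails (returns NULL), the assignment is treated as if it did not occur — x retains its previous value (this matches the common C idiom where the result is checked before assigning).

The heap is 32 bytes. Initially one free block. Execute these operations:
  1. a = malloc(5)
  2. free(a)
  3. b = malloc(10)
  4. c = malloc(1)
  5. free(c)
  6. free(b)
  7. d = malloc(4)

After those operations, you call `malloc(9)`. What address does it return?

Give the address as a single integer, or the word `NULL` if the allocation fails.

Answer: 4

Derivation:
Op 1: a = malloc(5) -> a = 0; heap: [0-4 ALLOC][5-31 FREE]
Op 2: free(a) -> (freed a); heap: [0-31 FREE]
Op 3: b = malloc(10) -> b = 0; heap: [0-9 ALLOC][10-31 FREE]
Op 4: c = malloc(1) -> c = 10; heap: [0-9 ALLOC][10-10 ALLOC][11-31 FREE]
Op 5: free(c) -> (freed c); heap: [0-9 ALLOC][10-31 FREE]
Op 6: free(b) -> (freed b); heap: [0-31 FREE]
Op 7: d = malloc(4) -> d = 0; heap: [0-3 ALLOC][4-31 FREE]
malloc(9): first-fit scan over [0-3 ALLOC][4-31 FREE] -> 4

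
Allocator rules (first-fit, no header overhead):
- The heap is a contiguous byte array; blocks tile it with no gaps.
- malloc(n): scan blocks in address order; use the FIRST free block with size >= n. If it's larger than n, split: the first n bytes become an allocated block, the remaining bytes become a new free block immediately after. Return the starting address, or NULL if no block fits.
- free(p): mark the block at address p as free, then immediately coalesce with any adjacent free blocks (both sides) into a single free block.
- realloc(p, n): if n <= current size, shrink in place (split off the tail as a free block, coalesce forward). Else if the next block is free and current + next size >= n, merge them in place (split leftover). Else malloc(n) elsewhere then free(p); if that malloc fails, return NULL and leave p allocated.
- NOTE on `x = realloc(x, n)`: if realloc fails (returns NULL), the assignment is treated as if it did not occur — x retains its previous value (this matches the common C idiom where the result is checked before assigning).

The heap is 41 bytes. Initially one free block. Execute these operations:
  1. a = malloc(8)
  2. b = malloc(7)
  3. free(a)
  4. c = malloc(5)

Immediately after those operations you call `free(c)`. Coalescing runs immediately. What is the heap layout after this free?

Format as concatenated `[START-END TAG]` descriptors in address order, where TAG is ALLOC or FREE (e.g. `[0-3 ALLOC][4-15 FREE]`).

Op 1: a = malloc(8) -> a = 0; heap: [0-7 ALLOC][8-40 FREE]
Op 2: b = malloc(7) -> b = 8; heap: [0-7 ALLOC][8-14 ALLOC][15-40 FREE]
Op 3: free(a) -> (freed a); heap: [0-7 FREE][8-14 ALLOC][15-40 FREE]
Op 4: c = malloc(5) -> c = 0; heap: [0-4 ALLOC][5-7 FREE][8-14 ALLOC][15-40 FREE]
free(c): c = 0 -> block [0-4 ALLOC]; mark free, coalesce with adjacent free neighbors -> [0-7 FREE][8-14 ALLOC][15-40 FREE]

Answer: [0-7 FREE][8-14 ALLOC][15-40 FREE]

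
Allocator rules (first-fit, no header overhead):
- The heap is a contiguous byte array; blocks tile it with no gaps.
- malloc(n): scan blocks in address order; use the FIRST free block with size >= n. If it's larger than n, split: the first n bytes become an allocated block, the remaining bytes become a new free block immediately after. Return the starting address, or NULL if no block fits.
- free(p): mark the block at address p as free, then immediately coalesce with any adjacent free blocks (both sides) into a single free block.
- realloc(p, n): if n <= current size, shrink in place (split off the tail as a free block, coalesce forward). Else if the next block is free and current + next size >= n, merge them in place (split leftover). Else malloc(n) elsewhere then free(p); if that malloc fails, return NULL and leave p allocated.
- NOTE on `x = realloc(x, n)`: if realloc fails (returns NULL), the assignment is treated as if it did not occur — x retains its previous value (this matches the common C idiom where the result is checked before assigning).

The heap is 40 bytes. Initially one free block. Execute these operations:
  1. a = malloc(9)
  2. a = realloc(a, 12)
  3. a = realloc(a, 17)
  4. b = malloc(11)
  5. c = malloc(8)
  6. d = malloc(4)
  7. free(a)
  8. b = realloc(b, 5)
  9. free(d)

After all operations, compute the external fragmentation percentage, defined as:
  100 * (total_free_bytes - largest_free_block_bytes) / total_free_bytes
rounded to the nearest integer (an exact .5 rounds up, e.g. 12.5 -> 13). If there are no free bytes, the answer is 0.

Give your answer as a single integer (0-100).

Answer: 37

Derivation:
Op 1: a = malloc(9) -> a = 0; heap: [0-8 ALLOC][9-39 FREE]
Op 2: a = realloc(a, 12) -> a = 0; heap: [0-11 ALLOC][12-39 FREE]
Op 3: a = realloc(a, 17) -> a = 0; heap: [0-16 ALLOC][17-39 FREE]
Op 4: b = malloc(11) -> b = 17; heap: [0-16 ALLOC][17-27 ALLOC][28-39 FREE]
Op 5: c = malloc(8) -> c = 28; heap: [0-16 ALLOC][17-27 ALLOC][28-35 ALLOC][36-39 FREE]
Op 6: d = malloc(4) -> d = 36; heap: [0-16 ALLOC][17-27 ALLOC][28-35 ALLOC][36-39 ALLOC]
Op 7: free(a) -> (freed a); heap: [0-16 FREE][17-27 ALLOC][28-35 ALLOC][36-39 ALLOC]
Op 8: b = realloc(b, 5) -> b = 17; heap: [0-16 FREE][17-21 ALLOC][22-27 FREE][28-35 ALLOC][36-39 ALLOC]
Op 9: free(d) -> (freed d); heap: [0-16 FREE][17-21 ALLOC][22-27 FREE][28-35 ALLOC][36-39 FREE]
Free blocks: [17 6 4] total_free=27 largest=17 -> 100*(27-17)/27 = 1000/27 ≈ 37.037 -> rounds to 37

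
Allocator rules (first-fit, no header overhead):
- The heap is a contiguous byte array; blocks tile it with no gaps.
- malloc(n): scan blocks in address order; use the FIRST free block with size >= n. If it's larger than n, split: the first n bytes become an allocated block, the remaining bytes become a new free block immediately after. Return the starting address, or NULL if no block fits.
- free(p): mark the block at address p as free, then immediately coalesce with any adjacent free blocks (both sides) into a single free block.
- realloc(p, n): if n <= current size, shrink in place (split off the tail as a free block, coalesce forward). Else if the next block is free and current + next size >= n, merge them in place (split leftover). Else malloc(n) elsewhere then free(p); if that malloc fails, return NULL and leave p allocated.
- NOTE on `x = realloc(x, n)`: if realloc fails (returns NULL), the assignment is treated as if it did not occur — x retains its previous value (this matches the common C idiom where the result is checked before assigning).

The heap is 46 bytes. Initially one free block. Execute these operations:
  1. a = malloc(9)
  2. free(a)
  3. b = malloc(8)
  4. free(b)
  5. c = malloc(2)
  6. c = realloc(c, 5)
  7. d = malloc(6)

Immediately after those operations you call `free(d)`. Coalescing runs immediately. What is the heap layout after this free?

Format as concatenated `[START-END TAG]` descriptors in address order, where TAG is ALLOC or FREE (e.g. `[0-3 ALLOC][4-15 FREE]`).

Answer: [0-4 ALLOC][5-45 FREE]

Derivation:
Op 1: a = malloc(9) -> a = 0; heap: [0-8 ALLOC][9-45 FREE]
Op 2: free(a) -> (freed a); heap: [0-45 FREE]
Op 3: b = malloc(8) -> b = 0; heap: [0-7 ALLOC][8-45 FREE]
Op 4: free(b) -> (freed b); heap: [0-45 FREE]
Op 5: c = malloc(2) -> c = 0; heap: [0-1 ALLOC][2-45 FREE]
Op 6: c = realloc(c, 5) -> c = 0; heap: [0-4 ALLOC][5-45 FREE]
Op 7: d = malloc(6) -> d = 5; heap: [0-4 ALLOC][5-10 ALLOC][11-45 FREE]
free(d): d = 5 -> block [5-10 ALLOC]; mark free, coalesce with adjacent free neighbors -> [0-4 ALLOC][5-45 FREE]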